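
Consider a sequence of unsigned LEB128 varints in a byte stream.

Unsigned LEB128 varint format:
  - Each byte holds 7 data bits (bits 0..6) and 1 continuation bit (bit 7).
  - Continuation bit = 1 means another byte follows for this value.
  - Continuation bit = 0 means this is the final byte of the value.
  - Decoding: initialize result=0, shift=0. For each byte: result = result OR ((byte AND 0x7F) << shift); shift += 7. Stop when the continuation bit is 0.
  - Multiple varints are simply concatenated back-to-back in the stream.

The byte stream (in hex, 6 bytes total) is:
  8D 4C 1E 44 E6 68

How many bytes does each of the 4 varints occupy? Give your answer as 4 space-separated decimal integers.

Answer: 2 1 1 2

Derivation:
  byte[0]=0x8D cont=1 payload=0x0D=13: acc |= 13<<0 -> acc=13 shift=7
  byte[1]=0x4C cont=0 payload=0x4C=76: acc |= 76<<7 -> acc=9741 shift=14 [end]
Varint 1: bytes[0:2] = 8D 4C -> value 9741 (2 byte(s))
  byte[2]=0x1E cont=0 payload=0x1E=30: acc |= 30<<0 -> acc=30 shift=7 [end]
Varint 2: bytes[2:3] = 1E -> value 30 (1 byte(s))
  byte[3]=0x44 cont=0 payload=0x44=68: acc |= 68<<0 -> acc=68 shift=7 [end]
Varint 3: bytes[3:4] = 44 -> value 68 (1 byte(s))
  byte[4]=0xE6 cont=1 payload=0x66=102: acc |= 102<<0 -> acc=102 shift=7
  byte[5]=0x68 cont=0 payload=0x68=104: acc |= 104<<7 -> acc=13414 shift=14 [end]
Varint 4: bytes[4:6] = E6 68 -> value 13414 (2 byte(s))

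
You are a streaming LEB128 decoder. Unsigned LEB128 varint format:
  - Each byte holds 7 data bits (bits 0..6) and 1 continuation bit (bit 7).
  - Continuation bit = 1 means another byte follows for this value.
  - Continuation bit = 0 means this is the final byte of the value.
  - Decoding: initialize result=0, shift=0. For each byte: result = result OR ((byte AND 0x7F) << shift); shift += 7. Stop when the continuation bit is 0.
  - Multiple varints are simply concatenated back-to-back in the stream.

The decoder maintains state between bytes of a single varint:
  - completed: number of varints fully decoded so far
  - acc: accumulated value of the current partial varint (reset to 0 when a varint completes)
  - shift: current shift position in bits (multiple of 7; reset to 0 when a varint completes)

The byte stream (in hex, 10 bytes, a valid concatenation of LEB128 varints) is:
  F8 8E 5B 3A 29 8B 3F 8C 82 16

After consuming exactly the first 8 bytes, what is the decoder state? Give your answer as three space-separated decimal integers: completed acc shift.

byte[0]=0xF8 cont=1 payload=0x78: acc |= 120<<0 -> completed=0 acc=120 shift=7
byte[1]=0x8E cont=1 payload=0x0E: acc |= 14<<7 -> completed=0 acc=1912 shift=14
byte[2]=0x5B cont=0 payload=0x5B: varint #1 complete (value=1492856); reset -> completed=1 acc=0 shift=0
byte[3]=0x3A cont=0 payload=0x3A: varint #2 complete (value=58); reset -> completed=2 acc=0 shift=0
byte[4]=0x29 cont=0 payload=0x29: varint #3 complete (value=41); reset -> completed=3 acc=0 shift=0
byte[5]=0x8B cont=1 payload=0x0B: acc |= 11<<0 -> completed=3 acc=11 shift=7
byte[6]=0x3F cont=0 payload=0x3F: varint #4 complete (value=8075); reset -> completed=4 acc=0 shift=0
byte[7]=0x8C cont=1 payload=0x0C: acc |= 12<<0 -> completed=4 acc=12 shift=7

Answer: 4 12 7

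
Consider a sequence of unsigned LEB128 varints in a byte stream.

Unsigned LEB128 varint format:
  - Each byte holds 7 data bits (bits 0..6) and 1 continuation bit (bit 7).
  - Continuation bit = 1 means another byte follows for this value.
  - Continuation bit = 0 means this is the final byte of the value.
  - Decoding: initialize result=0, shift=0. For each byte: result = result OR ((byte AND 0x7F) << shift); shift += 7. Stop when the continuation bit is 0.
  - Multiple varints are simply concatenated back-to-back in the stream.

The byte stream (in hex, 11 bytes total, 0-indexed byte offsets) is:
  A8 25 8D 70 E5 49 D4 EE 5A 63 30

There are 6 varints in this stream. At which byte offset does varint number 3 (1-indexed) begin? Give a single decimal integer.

  byte[0]=0xA8 cont=1 payload=0x28=40: acc |= 40<<0 -> acc=40 shift=7
  byte[1]=0x25 cont=0 payload=0x25=37: acc |= 37<<7 -> acc=4776 shift=14 [end]
Varint 1: bytes[0:2] = A8 25 -> value 4776 (2 byte(s))
  byte[2]=0x8D cont=1 payload=0x0D=13: acc |= 13<<0 -> acc=13 shift=7
  byte[3]=0x70 cont=0 payload=0x70=112: acc |= 112<<7 -> acc=14349 shift=14 [end]
Varint 2: bytes[2:4] = 8D 70 -> value 14349 (2 byte(s))
  byte[4]=0xE5 cont=1 payload=0x65=101: acc |= 101<<0 -> acc=101 shift=7
  byte[5]=0x49 cont=0 payload=0x49=73: acc |= 73<<7 -> acc=9445 shift=14 [end]
Varint 3: bytes[4:6] = E5 49 -> value 9445 (2 byte(s))
  byte[6]=0xD4 cont=1 payload=0x54=84: acc |= 84<<0 -> acc=84 shift=7
  byte[7]=0xEE cont=1 payload=0x6E=110: acc |= 110<<7 -> acc=14164 shift=14
  byte[8]=0x5A cont=0 payload=0x5A=90: acc |= 90<<14 -> acc=1488724 shift=21 [end]
Varint 4: bytes[6:9] = D4 EE 5A -> value 1488724 (3 byte(s))
  byte[9]=0x63 cont=0 payload=0x63=99: acc |= 99<<0 -> acc=99 shift=7 [end]
Varint 5: bytes[9:10] = 63 -> value 99 (1 byte(s))
  byte[10]=0x30 cont=0 payload=0x30=48: acc |= 48<<0 -> acc=48 shift=7 [end]
Varint 6: bytes[10:11] = 30 -> value 48 (1 byte(s))

Answer: 4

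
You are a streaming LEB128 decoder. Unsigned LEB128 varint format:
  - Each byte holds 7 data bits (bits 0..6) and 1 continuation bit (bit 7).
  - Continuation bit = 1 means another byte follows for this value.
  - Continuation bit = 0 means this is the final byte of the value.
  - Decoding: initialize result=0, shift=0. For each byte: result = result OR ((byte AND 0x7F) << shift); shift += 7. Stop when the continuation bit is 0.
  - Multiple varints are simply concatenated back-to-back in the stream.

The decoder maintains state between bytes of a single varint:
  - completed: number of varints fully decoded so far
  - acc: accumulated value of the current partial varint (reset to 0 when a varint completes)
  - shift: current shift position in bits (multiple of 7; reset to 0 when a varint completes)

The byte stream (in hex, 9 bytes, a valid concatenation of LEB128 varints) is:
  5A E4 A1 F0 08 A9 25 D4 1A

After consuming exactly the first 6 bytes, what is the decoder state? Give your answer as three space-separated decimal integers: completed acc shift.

Answer: 2 41 7

Derivation:
byte[0]=0x5A cont=0 payload=0x5A: varint #1 complete (value=90); reset -> completed=1 acc=0 shift=0
byte[1]=0xE4 cont=1 payload=0x64: acc |= 100<<0 -> completed=1 acc=100 shift=7
byte[2]=0xA1 cont=1 payload=0x21: acc |= 33<<7 -> completed=1 acc=4324 shift=14
byte[3]=0xF0 cont=1 payload=0x70: acc |= 112<<14 -> completed=1 acc=1839332 shift=21
byte[4]=0x08 cont=0 payload=0x08: varint #2 complete (value=18616548); reset -> completed=2 acc=0 shift=0
byte[5]=0xA9 cont=1 payload=0x29: acc |= 41<<0 -> completed=2 acc=41 shift=7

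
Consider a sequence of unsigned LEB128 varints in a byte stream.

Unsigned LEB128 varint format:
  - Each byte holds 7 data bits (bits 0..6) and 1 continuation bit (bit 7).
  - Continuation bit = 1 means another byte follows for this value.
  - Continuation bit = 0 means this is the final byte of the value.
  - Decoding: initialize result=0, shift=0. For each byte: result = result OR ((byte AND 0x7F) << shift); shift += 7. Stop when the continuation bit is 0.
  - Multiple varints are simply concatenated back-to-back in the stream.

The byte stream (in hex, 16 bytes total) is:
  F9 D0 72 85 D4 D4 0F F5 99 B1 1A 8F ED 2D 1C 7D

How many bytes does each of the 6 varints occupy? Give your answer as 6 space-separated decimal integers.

  byte[0]=0xF9 cont=1 payload=0x79=121: acc |= 121<<0 -> acc=121 shift=7
  byte[1]=0xD0 cont=1 payload=0x50=80: acc |= 80<<7 -> acc=10361 shift=14
  byte[2]=0x72 cont=0 payload=0x72=114: acc |= 114<<14 -> acc=1878137 shift=21 [end]
Varint 1: bytes[0:3] = F9 D0 72 -> value 1878137 (3 byte(s))
  byte[3]=0x85 cont=1 payload=0x05=5: acc |= 5<<0 -> acc=5 shift=7
  byte[4]=0xD4 cont=1 payload=0x54=84: acc |= 84<<7 -> acc=10757 shift=14
  byte[5]=0xD4 cont=1 payload=0x54=84: acc |= 84<<14 -> acc=1387013 shift=21
  byte[6]=0x0F cont=0 payload=0x0F=15: acc |= 15<<21 -> acc=32844293 shift=28 [end]
Varint 2: bytes[3:7] = 85 D4 D4 0F -> value 32844293 (4 byte(s))
  byte[7]=0xF5 cont=1 payload=0x75=117: acc |= 117<<0 -> acc=117 shift=7
  byte[8]=0x99 cont=1 payload=0x19=25: acc |= 25<<7 -> acc=3317 shift=14
  byte[9]=0xB1 cont=1 payload=0x31=49: acc |= 49<<14 -> acc=806133 shift=21
  byte[10]=0x1A cont=0 payload=0x1A=26: acc |= 26<<21 -> acc=55332085 shift=28 [end]
Varint 3: bytes[7:11] = F5 99 B1 1A -> value 55332085 (4 byte(s))
  byte[11]=0x8F cont=1 payload=0x0F=15: acc |= 15<<0 -> acc=15 shift=7
  byte[12]=0xED cont=1 payload=0x6D=109: acc |= 109<<7 -> acc=13967 shift=14
  byte[13]=0x2D cont=0 payload=0x2D=45: acc |= 45<<14 -> acc=751247 shift=21 [end]
Varint 4: bytes[11:14] = 8F ED 2D -> value 751247 (3 byte(s))
  byte[14]=0x1C cont=0 payload=0x1C=28: acc |= 28<<0 -> acc=28 shift=7 [end]
Varint 5: bytes[14:15] = 1C -> value 28 (1 byte(s))
  byte[15]=0x7D cont=0 payload=0x7D=125: acc |= 125<<0 -> acc=125 shift=7 [end]
Varint 6: bytes[15:16] = 7D -> value 125 (1 byte(s))

Answer: 3 4 4 3 1 1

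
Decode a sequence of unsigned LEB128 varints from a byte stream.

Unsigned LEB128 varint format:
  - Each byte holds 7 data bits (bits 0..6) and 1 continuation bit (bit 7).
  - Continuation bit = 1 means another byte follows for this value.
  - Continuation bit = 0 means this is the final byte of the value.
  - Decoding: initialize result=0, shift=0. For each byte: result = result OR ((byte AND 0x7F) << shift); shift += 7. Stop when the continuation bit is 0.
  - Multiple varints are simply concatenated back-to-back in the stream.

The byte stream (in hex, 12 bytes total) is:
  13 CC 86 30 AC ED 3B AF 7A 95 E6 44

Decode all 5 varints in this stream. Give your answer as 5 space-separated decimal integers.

Answer: 19 787276 980652 15663 1127189

Derivation:
  byte[0]=0x13 cont=0 payload=0x13=19: acc |= 19<<0 -> acc=19 shift=7 [end]
Varint 1: bytes[0:1] = 13 -> value 19 (1 byte(s))
  byte[1]=0xCC cont=1 payload=0x4C=76: acc |= 76<<0 -> acc=76 shift=7
  byte[2]=0x86 cont=1 payload=0x06=6: acc |= 6<<7 -> acc=844 shift=14
  byte[3]=0x30 cont=0 payload=0x30=48: acc |= 48<<14 -> acc=787276 shift=21 [end]
Varint 2: bytes[1:4] = CC 86 30 -> value 787276 (3 byte(s))
  byte[4]=0xAC cont=1 payload=0x2C=44: acc |= 44<<0 -> acc=44 shift=7
  byte[5]=0xED cont=1 payload=0x6D=109: acc |= 109<<7 -> acc=13996 shift=14
  byte[6]=0x3B cont=0 payload=0x3B=59: acc |= 59<<14 -> acc=980652 shift=21 [end]
Varint 3: bytes[4:7] = AC ED 3B -> value 980652 (3 byte(s))
  byte[7]=0xAF cont=1 payload=0x2F=47: acc |= 47<<0 -> acc=47 shift=7
  byte[8]=0x7A cont=0 payload=0x7A=122: acc |= 122<<7 -> acc=15663 shift=14 [end]
Varint 4: bytes[7:9] = AF 7A -> value 15663 (2 byte(s))
  byte[9]=0x95 cont=1 payload=0x15=21: acc |= 21<<0 -> acc=21 shift=7
  byte[10]=0xE6 cont=1 payload=0x66=102: acc |= 102<<7 -> acc=13077 shift=14
  byte[11]=0x44 cont=0 payload=0x44=68: acc |= 68<<14 -> acc=1127189 shift=21 [end]
Varint 5: bytes[9:12] = 95 E6 44 -> value 1127189 (3 byte(s))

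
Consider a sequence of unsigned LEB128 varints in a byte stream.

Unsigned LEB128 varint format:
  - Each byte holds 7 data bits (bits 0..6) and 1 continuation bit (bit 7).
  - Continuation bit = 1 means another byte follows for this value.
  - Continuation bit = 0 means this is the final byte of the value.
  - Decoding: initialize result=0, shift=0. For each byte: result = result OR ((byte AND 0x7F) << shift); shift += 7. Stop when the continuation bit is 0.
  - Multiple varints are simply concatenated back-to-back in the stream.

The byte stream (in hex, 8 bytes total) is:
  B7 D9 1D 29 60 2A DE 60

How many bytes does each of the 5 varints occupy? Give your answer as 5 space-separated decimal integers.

Answer: 3 1 1 1 2

Derivation:
  byte[0]=0xB7 cont=1 payload=0x37=55: acc |= 55<<0 -> acc=55 shift=7
  byte[1]=0xD9 cont=1 payload=0x59=89: acc |= 89<<7 -> acc=11447 shift=14
  byte[2]=0x1D cont=0 payload=0x1D=29: acc |= 29<<14 -> acc=486583 shift=21 [end]
Varint 1: bytes[0:3] = B7 D9 1D -> value 486583 (3 byte(s))
  byte[3]=0x29 cont=0 payload=0x29=41: acc |= 41<<0 -> acc=41 shift=7 [end]
Varint 2: bytes[3:4] = 29 -> value 41 (1 byte(s))
  byte[4]=0x60 cont=0 payload=0x60=96: acc |= 96<<0 -> acc=96 shift=7 [end]
Varint 3: bytes[4:5] = 60 -> value 96 (1 byte(s))
  byte[5]=0x2A cont=0 payload=0x2A=42: acc |= 42<<0 -> acc=42 shift=7 [end]
Varint 4: bytes[5:6] = 2A -> value 42 (1 byte(s))
  byte[6]=0xDE cont=1 payload=0x5E=94: acc |= 94<<0 -> acc=94 shift=7
  byte[7]=0x60 cont=0 payload=0x60=96: acc |= 96<<7 -> acc=12382 shift=14 [end]
Varint 5: bytes[6:8] = DE 60 -> value 12382 (2 byte(s))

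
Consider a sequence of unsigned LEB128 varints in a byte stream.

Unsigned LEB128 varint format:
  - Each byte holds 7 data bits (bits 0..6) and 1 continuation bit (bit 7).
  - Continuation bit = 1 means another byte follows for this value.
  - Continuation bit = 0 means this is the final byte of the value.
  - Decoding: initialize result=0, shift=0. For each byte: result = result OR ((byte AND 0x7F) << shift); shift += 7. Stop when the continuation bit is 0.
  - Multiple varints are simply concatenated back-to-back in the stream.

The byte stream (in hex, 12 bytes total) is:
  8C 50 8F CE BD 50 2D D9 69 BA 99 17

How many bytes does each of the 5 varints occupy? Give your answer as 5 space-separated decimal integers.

  byte[0]=0x8C cont=1 payload=0x0C=12: acc |= 12<<0 -> acc=12 shift=7
  byte[1]=0x50 cont=0 payload=0x50=80: acc |= 80<<7 -> acc=10252 shift=14 [end]
Varint 1: bytes[0:2] = 8C 50 -> value 10252 (2 byte(s))
  byte[2]=0x8F cont=1 payload=0x0F=15: acc |= 15<<0 -> acc=15 shift=7
  byte[3]=0xCE cont=1 payload=0x4E=78: acc |= 78<<7 -> acc=9999 shift=14
  byte[4]=0xBD cont=1 payload=0x3D=61: acc |= 61<<14 -> acc=1009423 shift=21
  byte[5]=0x50 cont=0 payload=0x50=80: acc |= 80<<21 -> acc=168781583 shift=28 [end]
Varint 2: bytes[2:6] = 8F CE BD 50 -> value 168781583 (4 byte(s))
  byte[6]=0x2D cont=0 payload=0x2D=45: acc |= 45<<0 -> acc=45 shift=7 [end]
Varint 3: bytes[6:7] = 2D -> value 45 (1 byte(s))
  byte[7]=0xD9 cont=1 payload=0x59=89: acc |= 89<<0 -> acc=89 shift=7
  byte[8]=0x69 cont=0 payload=0x69=105: acc |= 105<<7 -> acc=13529 shift=14 [end]
Varint 4: bytes[7:9] = D9 69 -> value 13529 (2 byte(s))
  byte[9]=0xBA cont=1 payload=0x3A=58: acc |= 58<<0 -> acc=58 shift=7
  byte[10]=0x99 cont=1 payload=0x19=25: acc |= 25<<7 -> acc=3258 shift=14
  byte[11]=0x17 cont=0 payload=0x17=23: acc |= 23<<14 -> acc=380090 shift=21 [end]
Varint 5: bytes[9:12] = BA 99 17 -> value 380090 (3 byte(s))

Answer: 2 4 1 2 3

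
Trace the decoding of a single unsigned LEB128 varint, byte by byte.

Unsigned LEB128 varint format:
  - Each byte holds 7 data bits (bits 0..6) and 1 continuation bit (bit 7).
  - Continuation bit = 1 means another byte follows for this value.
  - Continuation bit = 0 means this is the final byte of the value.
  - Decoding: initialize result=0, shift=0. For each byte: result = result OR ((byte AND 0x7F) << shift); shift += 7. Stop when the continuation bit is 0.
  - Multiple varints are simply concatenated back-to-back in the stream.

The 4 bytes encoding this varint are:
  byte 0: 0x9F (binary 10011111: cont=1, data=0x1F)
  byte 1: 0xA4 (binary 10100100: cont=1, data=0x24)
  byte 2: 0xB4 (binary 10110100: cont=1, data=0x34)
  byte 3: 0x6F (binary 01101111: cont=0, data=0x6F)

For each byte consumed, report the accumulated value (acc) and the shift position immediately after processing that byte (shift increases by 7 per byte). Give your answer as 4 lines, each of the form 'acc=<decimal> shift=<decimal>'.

Answer: acc=31 shift=7
acc=4639 shift=14
acc=856607 shift=21
acc=233640479 shift=28

Derivation:
byte 0=0x9F: payload=0x1F=31, contrib = 31<<0 = 31; acc -> 31, shift -> 7
byte 1=0xA4: payload=0x24=36, contrib = 36<<7 = 4608; acc -> 4639, shift -> 14
byte 2=0xB4: payload=0x34=52, contrib = 52<<14 = 851968; acc -> 856607, shift -> 21
byte 3=0x6F: payload=0x6F=111, contrib = 111<<21 = 232783872; acc -> 233640479, shift -> 28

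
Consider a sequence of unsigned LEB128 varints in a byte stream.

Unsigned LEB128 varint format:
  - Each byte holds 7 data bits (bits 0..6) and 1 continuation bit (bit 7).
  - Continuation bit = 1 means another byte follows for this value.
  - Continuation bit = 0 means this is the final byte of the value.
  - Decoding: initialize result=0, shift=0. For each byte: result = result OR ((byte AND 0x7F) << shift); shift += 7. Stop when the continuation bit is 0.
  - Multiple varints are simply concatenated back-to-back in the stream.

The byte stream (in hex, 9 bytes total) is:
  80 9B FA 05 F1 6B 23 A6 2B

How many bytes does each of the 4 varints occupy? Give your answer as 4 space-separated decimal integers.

  byte[0]=0x80 cont=1 payload=0x00=0: acc |= 0<<0 -> acc=0 shift=7
  byte[1]=0x9B cont=1 payload=0x1B=27: acc |= 27<<7 -> acc=3456 shift=14
  byte[2]=0xFA cont=1 payload=0x7A=122: acc |= 122<<14 -> acc=2002304 shift=21
  byte[3]=0x05 cont=0 payload=0x05=5: acc |= 5<<21 -> acc=12488064 shift=28 [end]
Varint 1: bytes[0:4] = 80 9B FA 05 -> value 12488064 (4 byte(s))
  byte[4]=0xF1 cont=1 payload=0x71=113: acc |= 113<<0 -> acc=113 shift=7
  byte[5]=0x6B cont=0 payload=0x6B=107: acc |= 107<<7 -> acc=13809 shift=14 [end]
Varint 2: bytes[4:6] = F1 6B -> value 13809 (2 byte(s))
  byte[6]=0x23 cont=0 payload=0x23=35: acc |= 35<<0 -> acc=35 shift=7 [end]
Varint 3: bytes[6:7] = 23 -> value 35 (1 byte(s))
  byte[7]=0xA6 cont=1 payload=0x26=38: acc |= 38<<0 -> acc=38 shift=7
  byte[8]=0x2B cont=0 payload=0x2B=43: acc |= 43<<7 -> acc=5542 shift=14 [end]
Varint 4: bytes[7:9] = A6 2B -> value 5542 (2 byte(s))

Answer: 4 2 1 2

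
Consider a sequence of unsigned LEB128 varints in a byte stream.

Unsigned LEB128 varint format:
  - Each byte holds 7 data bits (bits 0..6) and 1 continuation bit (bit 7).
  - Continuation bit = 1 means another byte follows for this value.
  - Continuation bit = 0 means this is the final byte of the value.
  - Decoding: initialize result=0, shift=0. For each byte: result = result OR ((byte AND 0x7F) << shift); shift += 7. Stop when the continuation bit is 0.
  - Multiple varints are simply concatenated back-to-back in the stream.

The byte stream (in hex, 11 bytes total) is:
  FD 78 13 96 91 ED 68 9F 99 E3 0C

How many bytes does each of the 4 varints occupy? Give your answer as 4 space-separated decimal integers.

  byte[0]=0xFD cont=1 payload=0x7D=125: acc |= 125<<0 -> acc=125 shift=7
  byte[1]=0x78 cont=0 payload=0x78=120: acc |= 120<<7 -> acc=15485 shift=14 [end]
Varint 1: bytes[0:2] = FD 78 -> value 15485 (2 byte(s))
  byte[2]=0x13 cont=0 payload=0x13=19: acc |= 19<<0 -> acc=19 shift=7 [end]
Varint 2: bytes[2:3] = 13 -> value 19 (1 byte(s))
  byte[3]=0x96 cont=1 payload=0x16=22: acc |= 22<<0 -> acc=22 shift=7
  byte[4]=0x91 cont=1 payload=0x11=17: acc |= 17<<7 -> acc=2198 shift=14
  byte[5]=0xED cont=1 payload=0x6D=109: acc |= 109<<14 -> acc=1788054 shift=21
  byte[6]=0x68 cont=0 payload=0x68=104: acc |= 104<<21 -> acc=219891862 shift=28 [end]
Varint 3: bytes[3:7] = 96 91 ED 68 -> value 219891862 (4 byte(s))
  byte[7]=0x9F cont=1 payload=0x1F=31: acc |= 31<<0 -> acc=31 shift=7
  byte[8]=0x99 cont=1 payload=0x19=25: acc |= 25<<7 -> acc=3231 shift=14
  byte[9]=0xE3 cont=1 payload=0x63=99: acc |= 99<<14 -> acc=1625247 shift=21
  byte[10]=0x0C cont=0 payload=0x0C=12: acc |= 12<<21 -> acc=26791071 shift=28 [end]
Varint 4: bytes[7:11] = 9F 99 E3 0C -> value 26791071 (4 byte(s))

Answer: 2 1 4 4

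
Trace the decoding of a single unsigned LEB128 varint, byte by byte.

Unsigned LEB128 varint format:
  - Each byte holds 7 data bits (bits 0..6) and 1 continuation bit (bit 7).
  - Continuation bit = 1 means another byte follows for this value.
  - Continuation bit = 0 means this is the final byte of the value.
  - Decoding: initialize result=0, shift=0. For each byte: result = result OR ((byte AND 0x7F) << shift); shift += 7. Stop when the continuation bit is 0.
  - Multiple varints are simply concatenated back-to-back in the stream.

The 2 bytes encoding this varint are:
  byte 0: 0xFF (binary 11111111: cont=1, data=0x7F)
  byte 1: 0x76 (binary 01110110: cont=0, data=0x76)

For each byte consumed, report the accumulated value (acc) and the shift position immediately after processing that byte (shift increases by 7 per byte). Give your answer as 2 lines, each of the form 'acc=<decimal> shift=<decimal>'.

byte 0=0xFF: payload=0x7F=127, contrib = 127<<0 = 127; acc -> 127, shift -> 7
byte 1=0x76: payload=0x76=118, contrib = 118<<7 = 15104; acc -> 15231, shift -> 14

Answer: acc=127 shift=7
acc=15231 shift=14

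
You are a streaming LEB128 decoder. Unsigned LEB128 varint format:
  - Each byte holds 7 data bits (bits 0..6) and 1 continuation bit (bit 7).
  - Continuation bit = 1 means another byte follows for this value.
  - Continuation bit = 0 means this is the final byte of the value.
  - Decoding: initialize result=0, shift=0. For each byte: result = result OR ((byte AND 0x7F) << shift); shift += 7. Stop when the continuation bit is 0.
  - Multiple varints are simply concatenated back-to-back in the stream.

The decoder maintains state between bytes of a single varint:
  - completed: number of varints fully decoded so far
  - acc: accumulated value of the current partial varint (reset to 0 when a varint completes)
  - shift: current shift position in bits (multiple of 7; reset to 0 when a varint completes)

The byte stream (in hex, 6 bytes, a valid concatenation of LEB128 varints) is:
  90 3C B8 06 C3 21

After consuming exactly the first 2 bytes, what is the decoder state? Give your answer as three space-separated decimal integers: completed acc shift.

byte[0]=0x90 cont=1 payload=0x10: acc |= 16<<0 -> completed=0 acc=16 shift=7
byte[1]=0x3C cont=0 payload=0x3C: varint #1 complete (value=7696); reset -> completed=1 acc=0 shift=0

Answer: 1 0 0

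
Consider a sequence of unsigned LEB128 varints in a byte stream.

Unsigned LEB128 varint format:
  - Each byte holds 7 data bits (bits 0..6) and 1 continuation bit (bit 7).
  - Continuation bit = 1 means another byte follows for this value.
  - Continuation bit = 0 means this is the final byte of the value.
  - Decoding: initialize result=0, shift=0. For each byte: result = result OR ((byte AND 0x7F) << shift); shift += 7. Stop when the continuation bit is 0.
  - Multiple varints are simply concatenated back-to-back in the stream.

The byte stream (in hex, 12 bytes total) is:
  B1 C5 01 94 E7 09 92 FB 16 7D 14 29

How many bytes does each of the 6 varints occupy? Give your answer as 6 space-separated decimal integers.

Answer: 3 3 3 1 1 1

Derivation:
  byte[0]=0xB1 cont=1 payload=0x31=49: acc |= 49<<0 -> acc=49 shift=7
  byte[1]=0xC5 cont=1 payload=0x45=69: acc |= 69<<7 -> acc=8881 shift=14
  byte[2]=0x01 cont=0 payload=0x01=1: acc |= 1<<14 -> acc=25265 shift=21 [end]
Varint 1: bytes[0:3] = B1 C5 01 -> value 25265 (3 byte(s))
  byte[3]=0x94 cont=1 payload=0x14=20: acc |= 20<<0 -> acc=20 shift=7
  byte[4]=0xE7 cont=1 payload=0x67=103: acc |= 103<<7 -> acc=13204 shift=14
  byte[5]=0x09 cont=0 payload=0x09=9: acc |= 9<<14 -> acc=160660 shift=21 [end]
Varint 2: bytes[3:6] = 94 E7 09 -> value 160660 (3 byte(s))
  byte[6]=0x92 cont=1 payload=0x12=18: acc |= 18<<0 -> acc=18 shift=7
  byte[7]=0xFB cont=1 payload=0x7B=123: acc |= 123<<7 -> acc=15762 shift=14
  byte[8]=0x16 cont=0 payload=0x16=22: acc |= 22<<14 -> acc=376210 shift=21 [end]
Varint 3: bytes[6:9] = 92 FB 16 -> value 376210 (3 byte(s))
  byte[9]=0x7D cont=0 payload=0x7D=125: acc |= 125<<0 -> acc=125 shift=7 [end]
Varint 4: bytes[9:10] = 7D -> value 125 (1 byte(s))
  byte[10]=0x14 cont=0 payload=0x14=20: acc |= 20<<0 -> acc=20 shift=7 [end]
Varint 5: bytes[10:11] = 14 -> value 20 (1 byte(s))
  byte[11]=0x29 cont=0 payload=0x29=41: acc |= 41<<0 -> acc=41 shift=7 [end]
Varint 6: bytes[11:12] = 29 -> value 41 (1 byte(s))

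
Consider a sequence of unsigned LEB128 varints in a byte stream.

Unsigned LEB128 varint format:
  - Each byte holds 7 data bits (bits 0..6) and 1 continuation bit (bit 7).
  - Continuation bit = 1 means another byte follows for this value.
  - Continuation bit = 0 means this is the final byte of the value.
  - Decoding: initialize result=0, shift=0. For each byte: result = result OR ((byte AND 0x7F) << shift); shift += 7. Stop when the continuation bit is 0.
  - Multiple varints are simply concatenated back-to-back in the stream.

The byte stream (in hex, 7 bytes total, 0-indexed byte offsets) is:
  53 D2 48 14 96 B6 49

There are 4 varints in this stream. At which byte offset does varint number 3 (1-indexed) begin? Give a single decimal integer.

  byte[0]=0x53 cont=0 payload=0x53=83: acc |= 83<<0 -> acc=83 shift=7 [end]
Varint 1: bytes[0:1] = 53 -> value 83 (1 byte(s))
  byte[1]=0xD2 cont=1 payload=0x52=82: acc |= 82<<0 -> acc=82 shift=7
  byte[2]=0x48 cont=0 payload=0x48=72: acc |= 72<<7 -> acc=9298 shift=14 [end]
Varint 2: bytes[1:3] = D2 48 -> value 9298 (2 byte(s))
  byte[3]=0x14 cont=0 payload=0x14=20: acc |= 20<<0 -> acc=20 shift=7 [end]
Varint 3: bytes[3:4] = 14 -> value 20 (1 byte(s))
  byte[4]=0x96 cont=1 payload=0x16=22: acc |= 22<<0 -> acc=22 shift=7
  byte[5]=0xB6 cont=1 payload=0x36=54: acc |= 54<<7 -> acc=6934 shift=14
  byte[6]=0x49 cont=0 payload=0x49=73: acc |= 73<<14 -> acc=1202966 shift=21 [end]
Varint 4: bytes[4:7] = 96 B6 49 -> value 1202966 (3 byte(s))

Answer: 3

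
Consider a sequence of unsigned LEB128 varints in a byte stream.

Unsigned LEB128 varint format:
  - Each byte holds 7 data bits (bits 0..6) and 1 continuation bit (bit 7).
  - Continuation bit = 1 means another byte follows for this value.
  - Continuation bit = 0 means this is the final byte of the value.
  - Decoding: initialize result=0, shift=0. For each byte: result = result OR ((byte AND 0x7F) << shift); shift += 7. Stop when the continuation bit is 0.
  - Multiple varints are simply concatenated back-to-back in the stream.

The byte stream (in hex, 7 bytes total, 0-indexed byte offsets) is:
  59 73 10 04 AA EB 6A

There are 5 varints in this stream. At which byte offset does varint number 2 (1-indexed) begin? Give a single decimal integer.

Answer: 1

Derivation:
  byte[0]=0x59 cont=0 payload=0x59=89: acc |= 89<<0 -> acc=89 shift=7 [end]
Varint 1: bytes[0:1] = 59 -> value 89 (1 byte(s))
  byte[1]=0x73 cont=0 payload=0x73=115: acc |= 115<<0 -> acc=115 shift=7 [end]
Varint 2: bytes[1:2] = 73 -> value 115 (1 byte(s))
  byte[2]=0x10 cont=0 payload=0x10=16: acc |= 16<<0 -> acc=16 shift=7 [end]
Varint 3: bytes[2:3] = 10 -> value 16 (1 byte(s))
  byte[3]=0x04 cont=0 payload=0x04=4: acc |= 4<<0 -> acc=4 shift=7 [end]
Varint 4: bytes[3:4] = 04 -> value 4 (1 byte(s))
  byte[4]=0xAA cont=1 payload=0x2A=42: acc |= 42<<0 -> acc=42 shift=7
  byte[5]=0xEB cont=1 payload=0x6B=107: acc |= 107<<7 -> acc=13738 shift=14
  byte[6]=0x6A cont=0 payload=0x6A=106: acc |= 106<<14 -> acc=1750442 shift=21 [end]
Varint 5: bytes[4:7] = AA EB 6A -> value 1750442 (3 byte(s))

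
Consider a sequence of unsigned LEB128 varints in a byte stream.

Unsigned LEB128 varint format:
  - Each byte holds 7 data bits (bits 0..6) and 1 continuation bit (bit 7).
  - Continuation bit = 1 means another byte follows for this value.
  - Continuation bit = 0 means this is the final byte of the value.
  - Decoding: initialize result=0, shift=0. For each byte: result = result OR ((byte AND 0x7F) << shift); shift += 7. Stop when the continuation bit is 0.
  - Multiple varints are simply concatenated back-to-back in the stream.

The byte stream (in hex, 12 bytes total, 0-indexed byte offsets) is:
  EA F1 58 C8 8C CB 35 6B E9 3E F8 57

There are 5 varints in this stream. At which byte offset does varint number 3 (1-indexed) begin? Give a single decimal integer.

Answer: 7

Derivation:
  byte[0]=0xEA cont=1 payload=0x6A=106: acc |= 106<<0 -> acc=106 shift=7
  byte[1]=0xF1 cont=1 payload=0x71=113: acc |= 113<<7 -> acc=14570 shift=14
  byte[2]=0x58 cont=0 payload=0x58=88: acc |= 88<<14 -> acc=1456362 shift=21 [end]
Varint 1: bytes[0:3] = EA F1 58 -> value 1456362 (3 byte(s))
  byte[3]=0xC8 cont=1 payload=0x48=72: acc |= 72<<0 -> acc=72 shift=7
  byte[4]=0x8C cont=1 payload=0x0C=12: acc |= 12<<7 -> acc=1608 shift=14
  byte[5]=0xCB cont=1 payload=0x4B=75: acc |= 75<<14 -> acc=1230408 shift=21
  byte[6]=0x35 cont=0 payload=0x35=53: acc |= 53<<21 -> acc=112379464 shift=28 [end]
Varint 2: bytes[3:7] = C8 8C CB 35 -> value 112379464 (4 byte(s))
  byte[7]=0x6B cont=0 payload=0x6B=107: acc |= 107<<0 -> acc=107 shift=7 [end]
Varint 3: bytes[7:8] = 6B -> value 107 (1 byte(s))
  byte[8]=0xE9 cont=1 payload=0x69=105: acc |= 105<<0 -> acc=105 shift=7
  byte[9]=0x3E cont=0 payload=0x3E=62: acc |= 62<<7 -> acc=8041 shift=14 [end]
Varint 4: bytes[8:10] = E9 3E -> value 8041 (2 byte(s))
  byte[10]=0xF8 cont=1 payload=0x78=120: acc |= 120<<0 -> acc=120 shift=7
  byte[11]=0x57 cont=0 payload=0x57=87: acc |= 87<<7 -> acc=11256 shift=14 [end]
Varint 5: bytes[10:12] = F8 57 -> value 11256 (2 byte(s))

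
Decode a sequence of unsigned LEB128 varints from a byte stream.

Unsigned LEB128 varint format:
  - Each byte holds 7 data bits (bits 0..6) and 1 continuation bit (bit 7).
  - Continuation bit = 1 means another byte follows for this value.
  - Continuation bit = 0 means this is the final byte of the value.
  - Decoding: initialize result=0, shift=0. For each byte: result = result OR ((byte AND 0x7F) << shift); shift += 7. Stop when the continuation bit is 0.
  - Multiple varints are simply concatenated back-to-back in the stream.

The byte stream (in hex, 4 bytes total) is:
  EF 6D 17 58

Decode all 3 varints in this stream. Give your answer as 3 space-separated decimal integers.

Answer: 14063 23 88

Derivation:
  byte[0]=0xEF cont=1 payload=0x6F=111: acc |= 111<<0 -> acc=111 shift=7
  byte[1]=0x6D cont=0 payload=0x6D=109: acc |= 109<<7 -> acc=14063 shift=14 [end]
Varint 1: bytes[0:2] = EF 6D -> value 14063 (2 byte(s))
  byte[2]=0x17 cont=0 payload=0x17=23: acc |= 23<<0 -> acc=23 shift=7 [end]
Varint 2: bytes[2:3] = 17 -> value 23 (1 byte(s))
  byte[3]=0x58 cont=0 payload=0x58=88: acc |= 88<<0 -> acc=88 shift=7 [end]
Varint 3: bytes[3:4] = 58 -> value 88 (1 byte(s))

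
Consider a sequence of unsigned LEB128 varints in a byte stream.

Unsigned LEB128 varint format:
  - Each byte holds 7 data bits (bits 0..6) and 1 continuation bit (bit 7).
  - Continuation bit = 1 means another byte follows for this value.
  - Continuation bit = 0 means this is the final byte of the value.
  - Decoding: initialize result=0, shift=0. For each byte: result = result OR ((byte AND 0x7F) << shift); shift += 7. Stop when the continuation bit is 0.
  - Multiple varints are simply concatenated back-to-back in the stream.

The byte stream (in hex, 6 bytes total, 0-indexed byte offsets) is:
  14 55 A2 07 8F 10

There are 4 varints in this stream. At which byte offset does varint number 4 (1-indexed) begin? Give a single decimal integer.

  byte[0]=0x14 cont=0 payload=0x14=20: acc |= 20<<0 -> acc=20 shift=7 [end]
Varint 1: bytes[0:1] = 14 -> value 20 (1 byte(s))
  byte[1]=0x55 cont=0 payload=0x55=85: acc |= 85<<0 -> acc=85 shift=7 [end]
Varint 2: bytes[1:2] = 55 -> value 85 (1 byte(s))
  byte[2]=0xA2 cont=1 payload=0x22=34: acc |= 34<<0 -> acc=34 shift=7
  byte[3]=0x07 cont=0 payload=0x07=7: acc |= 7<<7 -> acc=930 shift=14 [end]
Varint 3: bytes[2:4] = A2 07 -> value 930 (2 byte(s))
  byte[4]=0x8F cont=1 payload=0x0F=15: acc |= 15<<0 -> acc=15 shift=7
  byte[5]=0x10 cont=0 payload=0x10=16: acc |= 16<<7 -> acc=2063 shift=14 [end]
Varint 4: bytes[4:6] = 8F 10 -> value 2063 (2 byte(s))

Answer: 4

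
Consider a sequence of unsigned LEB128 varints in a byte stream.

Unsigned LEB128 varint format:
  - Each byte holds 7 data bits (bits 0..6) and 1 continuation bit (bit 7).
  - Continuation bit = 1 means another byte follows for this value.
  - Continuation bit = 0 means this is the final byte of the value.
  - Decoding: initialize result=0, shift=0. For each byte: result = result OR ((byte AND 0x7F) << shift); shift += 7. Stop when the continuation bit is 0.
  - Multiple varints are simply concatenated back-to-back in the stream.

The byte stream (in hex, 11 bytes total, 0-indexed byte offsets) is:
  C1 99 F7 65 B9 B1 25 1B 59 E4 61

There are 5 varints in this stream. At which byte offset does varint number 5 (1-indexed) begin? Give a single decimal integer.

Answer: 9

Derivation:
  byte[0]=0xC1 cont=1 payload=0x41=65: acc |= 65<<0 -> acc=65 shift=7
  byte[1]=0x99 cont=1 payload=0x19=25: acc |= 25<<7 -> acc=3265 shift=14
  byte[2]=0xF7 cont=1 payload=0x77=119: acc |= 119<<14 -> acc=1952961 shift=21
  byte[3]=0x65 cont=0 payload=0x65=101: acc |= 101<<21 -> acc=213765313 shift=28 [end]
Varint 1: bytes[0:4] = C1 99 F7 65 -> value 213765313 (4 byte(s))
  byte[4]=0xB9 cont=1 payload=0x39=57: acc |= 57<<0 -> acc=57 shift=7
  byte[5]=0xB1 cont=1 payload=0x31=49: acc |= 49<<7 -> acc=6329 shift=14
  byte[6]=0x25 cont=0 payload=0x25=37: acc |= 37<<14 -> acc=612537 shift=21 [end]
Varint 2: bytes[4:7] = B9 B1 25 -> value 612537 (3 byte(s))
  byte[7]=0x1B cont=0 payload=0x1B=27: acc |= 27<<0 -> acc=27 shift=7 [end]
Varint 3: bytes[7:8] = 1B -> value 27 (1 byte(s))
  byte[8]=0x59 cont=0 payload=0x59=89: acc |= 89<<0 -> acc=89 shift=7 [end]
Varint 4: bytes[8:9] = 59 -> value 89 (1 byte(s))
  byte[9]=0xE4 cont=1 payload=0x64=100: acc |= 100<<0 -> acc=100 shift=7
  byte[10]=0x61 cont=0 payload=0x61=97: acc |= 97<<7 -> acc=12516 shift=14 [end]
Varint 5: bytes[9:11] = E4 61 -> value 12516 (2 byte(s))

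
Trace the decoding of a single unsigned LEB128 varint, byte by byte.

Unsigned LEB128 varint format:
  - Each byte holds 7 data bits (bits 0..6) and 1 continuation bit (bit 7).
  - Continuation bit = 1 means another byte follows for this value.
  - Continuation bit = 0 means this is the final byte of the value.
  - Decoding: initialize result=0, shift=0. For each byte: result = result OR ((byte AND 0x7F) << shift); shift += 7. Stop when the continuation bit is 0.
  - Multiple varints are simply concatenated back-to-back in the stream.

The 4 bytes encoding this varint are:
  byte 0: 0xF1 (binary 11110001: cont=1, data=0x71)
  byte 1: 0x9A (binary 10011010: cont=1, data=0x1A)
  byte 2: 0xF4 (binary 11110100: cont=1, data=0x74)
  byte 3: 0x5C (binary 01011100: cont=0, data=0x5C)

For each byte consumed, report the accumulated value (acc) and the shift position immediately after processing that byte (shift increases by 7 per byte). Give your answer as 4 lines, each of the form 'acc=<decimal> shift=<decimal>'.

byte 0=0xF1: payload=0x71=113, contrib = 113<<0 = 113; acc -> 113, shift -> 7
byte 1=0x9A: payload=0x1A=26, contrib = 26<<7 = 3328; acc -> 3441, shift -> 14
byte 2=0xF4: payload=0x74=116, contrib = 116<<14 = 1900544; acc -> 1903985, shift -> 21
byte 3=0x5C: payload=0x5C=92, contrib = 92<<21 = 192937984; acc -> 194841969, shift -> 28

Answer: acc=113 shift=7
acc=3441 shift=14
acc=1903985 shift=21
acc=194841969 shift=28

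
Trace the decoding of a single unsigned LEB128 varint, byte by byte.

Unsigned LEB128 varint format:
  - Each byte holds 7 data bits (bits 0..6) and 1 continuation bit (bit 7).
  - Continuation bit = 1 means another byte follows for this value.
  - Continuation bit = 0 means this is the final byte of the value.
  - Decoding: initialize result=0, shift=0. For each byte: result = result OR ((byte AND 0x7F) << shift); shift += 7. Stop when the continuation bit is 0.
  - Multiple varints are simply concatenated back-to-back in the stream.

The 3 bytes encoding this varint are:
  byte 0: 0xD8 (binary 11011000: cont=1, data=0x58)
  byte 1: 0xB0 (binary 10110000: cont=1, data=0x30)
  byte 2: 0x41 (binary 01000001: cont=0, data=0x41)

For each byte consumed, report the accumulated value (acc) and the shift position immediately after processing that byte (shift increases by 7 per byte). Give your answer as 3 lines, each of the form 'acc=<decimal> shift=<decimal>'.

byte 0=0xD8: payload=0x58=88, contrib = 88<<0 = 88; acc -> 88, shift -> 7
byte 1=0xB0: payload=0x30=48, contrib = 48<<7 = 6144; acc -> 6232, shift -> 14
byte 2=0x41: payload=0x41=65, contrib = 65<<14 = 1064960; acc -> 1071192, shift -> 21

Answer: acc=88 shift=7
acc=6232 shift=14
acc=1071192 shift=21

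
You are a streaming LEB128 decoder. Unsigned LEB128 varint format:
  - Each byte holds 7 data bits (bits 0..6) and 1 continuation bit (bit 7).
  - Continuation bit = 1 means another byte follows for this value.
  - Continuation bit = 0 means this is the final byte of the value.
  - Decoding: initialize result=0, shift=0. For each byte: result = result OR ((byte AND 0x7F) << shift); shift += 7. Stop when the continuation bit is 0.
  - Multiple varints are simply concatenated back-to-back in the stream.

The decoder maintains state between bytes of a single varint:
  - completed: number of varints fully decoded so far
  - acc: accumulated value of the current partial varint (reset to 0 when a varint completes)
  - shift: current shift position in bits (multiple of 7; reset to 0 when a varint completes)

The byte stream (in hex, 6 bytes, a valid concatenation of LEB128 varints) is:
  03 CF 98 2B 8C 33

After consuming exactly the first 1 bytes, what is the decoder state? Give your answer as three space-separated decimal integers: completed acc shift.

Answer: 1 0 0

Derivation:
byte[0]=0x03 cont=0 payload=0x03: varint #1 complete (value=3); reset -> completed=1 acc=0 shift=0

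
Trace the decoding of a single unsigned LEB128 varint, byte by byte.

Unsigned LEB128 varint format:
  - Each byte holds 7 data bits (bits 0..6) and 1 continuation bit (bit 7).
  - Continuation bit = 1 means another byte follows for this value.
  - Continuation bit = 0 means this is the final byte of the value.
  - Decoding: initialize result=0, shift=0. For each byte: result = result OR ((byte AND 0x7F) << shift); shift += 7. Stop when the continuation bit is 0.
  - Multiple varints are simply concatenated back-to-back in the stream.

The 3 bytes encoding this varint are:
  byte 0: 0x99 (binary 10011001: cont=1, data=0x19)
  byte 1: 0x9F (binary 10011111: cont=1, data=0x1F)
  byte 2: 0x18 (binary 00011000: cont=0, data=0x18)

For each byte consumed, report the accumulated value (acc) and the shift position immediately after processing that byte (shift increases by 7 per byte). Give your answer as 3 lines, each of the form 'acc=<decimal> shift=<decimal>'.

byte 0=0x99: payload=0x19=25, contrib = 25<<0 = 25; acc -> 25, shift -> 7
byte 1=0x9F: payload=0x1F=31, contrib = 31<<7 = 3968; acc -> 3993, shift -> 14
byte 2=0x18: payload=0x18=24, contrib = 24<<14 = 393216; acc -> 397209, shift -> 21

Answer: acc=25 shift=7
acc=3993 shift=14
acc=397209 shift=21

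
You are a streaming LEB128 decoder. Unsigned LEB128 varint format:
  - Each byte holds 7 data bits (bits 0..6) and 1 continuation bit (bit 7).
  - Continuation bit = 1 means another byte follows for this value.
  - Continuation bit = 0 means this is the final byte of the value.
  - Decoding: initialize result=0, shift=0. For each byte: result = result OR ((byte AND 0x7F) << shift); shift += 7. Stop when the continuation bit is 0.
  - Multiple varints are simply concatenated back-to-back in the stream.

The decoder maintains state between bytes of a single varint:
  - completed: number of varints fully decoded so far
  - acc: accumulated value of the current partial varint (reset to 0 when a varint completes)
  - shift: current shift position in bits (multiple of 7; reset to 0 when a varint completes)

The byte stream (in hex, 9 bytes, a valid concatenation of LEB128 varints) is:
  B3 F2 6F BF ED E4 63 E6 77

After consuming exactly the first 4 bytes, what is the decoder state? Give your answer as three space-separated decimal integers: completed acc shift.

Answer: 1 63 7

Derivation:
byte[0]=0xB3 cont=1 payload=0x33: acc |= 51<<0 -> completed=0 acc=51 shift=7
byte[1]=0xF2 cont=1 payload=0x72: acc |= 114<<7 -> completed=0 acc=14643 shift=14
byte[2]=0x6F cont=0 payload=0x6F: varint #1 complete (value=1833267); reset -> completed=1 acc=0 shift=0
byte[3]=0xBF cont=1 payload=0x3F: acc |= 63<<0 -> completed=1 acc=63 shift=7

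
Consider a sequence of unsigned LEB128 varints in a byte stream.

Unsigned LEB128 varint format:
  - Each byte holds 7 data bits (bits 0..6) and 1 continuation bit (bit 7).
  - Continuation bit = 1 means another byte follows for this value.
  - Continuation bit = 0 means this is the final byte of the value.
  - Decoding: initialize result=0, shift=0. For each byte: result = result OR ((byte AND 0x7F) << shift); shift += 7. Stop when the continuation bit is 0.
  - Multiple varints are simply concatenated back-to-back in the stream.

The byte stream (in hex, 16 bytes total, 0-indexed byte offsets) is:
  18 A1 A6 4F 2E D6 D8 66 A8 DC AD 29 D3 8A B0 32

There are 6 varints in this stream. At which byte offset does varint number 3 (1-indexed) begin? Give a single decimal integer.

Answer: 4

Derivation:
  byte[0]=0x18 cont=0 payload=0x18=24: acc |= 24<<0 -> acc=24 shift=7 [end]
Varint 1: bytes[0:1] = 18 -> value 24 (1 byte(s))
  byte[1]=0xA1 cont=1 payload=0x21=33: acc |= 33<<0 -> acc=33 shift=7
  byte[2]=0xA6 cont=1 payload=0x26=38: acc |= 38<<7 -> acc=4897 shift=14
  byte[3]=0x4F cont=0 payload=0x4F=79: acc |= 79<<14 -> acc=1299233 shift=21 [end]
Varint 2: bytes[1:4] = A1 A6 4F -> value 1299233 (3 byte(s))
  byte[4]=0x2E cont=0 payload=0x2E=46: acc |= 46<<0 -> acc=46 shift=7 [end]
Varint 3: bytes[4:5] = 2E -> value 46 (1 byte(s))
  byte[5]=0xD6 cont=1 payload=0x56=86: acc |= 86<<0 -> acc=86 shift=7
  byte[6]=0xD8 cont=1 payload=0x58=88: acc |= 88<<7 -> acc=11350 shift=14
  byte[7]=0x66 cont=0 payload=0x66=102: acc |= 102<<14 -> acc=1682518 shift=21 [end]
Varint 4: bytes[5:8] = D6 D8 66 -> value 1682518 (3 byte(s))
  byte[8]=0xA8 cont=1 payload=0x28=40: acc |= 40<<0 -> acc=40 shift=7
  byte[9]=0xDC cont=1 payload=0x5C=92: acc |= 92<<7 -> acc=11816 shift=14
  byte[10]=0xAD cont=1 payload=0x2D=45: acc |= 45<<14 -> acc=749096 shift=21
  byte[11]=0x29 cont=0 payload=0x29=41: acc |= 41<<21 -> acc=86732328 shift=28 [end]
Varint 5: bytes[8:12] = A8 DC AD 29 -> value 86732328 (4 byte(s))
  byte[12]=0xD3 cont=1 payload=0x53=83: acc |= 83<<0 -> acc=83 shift=7
  byte[13]=0x8A cont=1 payload=0x0A=10: acc |= 10<<7 -> acc=1363 shift=14
  byte[14]=0xB0 cont=1 payload=0x30=48: acc |= 48<<14 -> acc=787795 shift=21
  byte[15]=0x32 cont=0 payload=0x32=50: acc |= 50<<21 -> acc=105645395 shift=28 [end]
Varint 6: bytes[12:16] = D3 8A B0 32 -> value 105645395 (4 byte(s))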